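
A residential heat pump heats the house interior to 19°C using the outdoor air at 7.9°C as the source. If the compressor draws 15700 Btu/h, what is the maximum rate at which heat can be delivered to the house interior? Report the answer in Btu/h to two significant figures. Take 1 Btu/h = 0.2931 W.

410000 Btu/h

In absolute terms T_C = 281.05 K and T_H = 292.15 K, so ΔT = 11.10 K.
COP_Carnot = T_H/ΔT = 292.15/11.10 = 26.32.
Q̇_max = COP_Carnot × Ẇ = 26.32 × 15700 Btu/h = 413200 Btu/h.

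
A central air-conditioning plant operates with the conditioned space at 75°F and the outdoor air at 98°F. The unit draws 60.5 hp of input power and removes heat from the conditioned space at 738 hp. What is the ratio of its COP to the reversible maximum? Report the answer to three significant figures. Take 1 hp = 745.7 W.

0.525

COP_actual = Q̇_C/Ẇ = 738.0/60.50 = 12.20.
In absolute terms T_C = 297.04 K and T_H = 309.82 K, so ΔT = 12.78 K.
COP_Carnot = T_C/ΔT = 297.04/12.78 = 23.25.
η_II = COP_actual/COP_Carnot = 12.20/23.25 = 0.5247.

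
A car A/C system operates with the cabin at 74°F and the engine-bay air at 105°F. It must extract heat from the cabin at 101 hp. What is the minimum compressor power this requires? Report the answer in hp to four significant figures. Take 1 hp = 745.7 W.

In absolute terms T_C = 296.48 K and T_H = 313.71 K, so ΔT = 17.22 K.
COP_Carnot = T_C/ΔT = 296.48/17.22 = 17.22.
Ẇ_min = Q̇/COP_Carnot = 101.0/17.22 = 5.867 hp.

5.867 hp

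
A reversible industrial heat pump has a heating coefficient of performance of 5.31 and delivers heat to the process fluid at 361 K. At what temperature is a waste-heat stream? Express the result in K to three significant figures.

COP_HP = T_H/(T_H − T_C) gives T_H − T_C = T_H/COP.
With T_H = 361.00 K, T_C = 361.00 × (1 − 1/5.31) = 293.02 K.

293 K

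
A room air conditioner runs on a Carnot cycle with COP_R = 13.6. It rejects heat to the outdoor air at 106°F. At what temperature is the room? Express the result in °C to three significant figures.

For a Carnot refrigerator COP_R = T_C/(T_H − T_C), so T_C = COP·T_H/(1 + COP).
With T_H = 314.26 K, T_C = 13.6 × 314.26/14.60 = 292.74 K.
Converting, 292.74 K = 19.59°C.

19.6 °C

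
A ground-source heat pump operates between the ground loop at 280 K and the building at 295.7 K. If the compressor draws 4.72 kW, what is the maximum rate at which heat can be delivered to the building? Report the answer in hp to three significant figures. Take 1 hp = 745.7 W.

The reservoir spacing is ΔT = 295.7 − 280 = 15.70 K.
COP_Carnot = T_H/ΔT = 295.70/15.70 = 18.83.
Q̇_max = COP_Carnot × Ẇ = 18.83 × 4.720 kW = 88.90 kW = 119.2 hp.

119 hp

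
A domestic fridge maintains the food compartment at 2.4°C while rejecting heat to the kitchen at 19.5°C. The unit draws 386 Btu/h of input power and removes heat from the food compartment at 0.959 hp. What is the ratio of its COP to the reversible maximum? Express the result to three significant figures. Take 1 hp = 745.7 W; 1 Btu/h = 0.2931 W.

Converting, Q̇_C = 0.9590 hp = 2440 Btu/h, so COP_actual = Q̇_C/Ẇ = 2440/386.0 = 6.321.
In absolute terms T_C = 275.55 K and T_H = 292.65 K, so ΔT = 17.10 K.
COP_Carnot = T_C/ΔT = 275.55/17.10 = 16.11.
η_II = COP_actual/COP_Carnot = 6.321/16.11 = 0.3923.

0.392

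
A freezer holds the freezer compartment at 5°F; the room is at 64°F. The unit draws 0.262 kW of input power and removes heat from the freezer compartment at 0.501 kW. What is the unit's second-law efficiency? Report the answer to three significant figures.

0.243

COP_actual = Q̇_C/Ẇ = 0.5010/0.2620 = 1.912.
In absolute terms T_C = 258.15 K and T_H = 290.93 K, so ΔT = 32.78 K.
COP_Carnot = T_C/ΔT = 258.15/32.78 = 7.876.
η_II = COP_actual/COP_Carnot = 1.912/7.876 = 0.2428.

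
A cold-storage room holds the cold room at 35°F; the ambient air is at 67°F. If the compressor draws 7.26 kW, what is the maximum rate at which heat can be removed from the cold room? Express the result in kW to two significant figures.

110 kW

In absolute terms T_C = 274.82 K and T_H = 292.59 K, so ΔT = 17.78 K.
COP_Carnot = T_C/ΔT = 274.82/17.78 = 15.46.
Q̇_max = COP_Carnot × Ẇ = 15.46 × 7.260 kW = 112.2 kW.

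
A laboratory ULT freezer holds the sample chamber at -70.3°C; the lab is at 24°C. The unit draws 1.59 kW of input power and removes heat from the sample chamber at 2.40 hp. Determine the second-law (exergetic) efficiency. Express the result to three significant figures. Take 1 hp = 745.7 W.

Converting, Q̇_C = 2.400 hp = 1.790 kW, so COP_actual = Q̇_C/Ẇ = 1.790/1.590 = 1.126.
In absolute terms T_C = 202.85 K and T_H = 297.15 K, so ΔT = 94.30 K.
COP_Carnot = T_C/ΔT = 202.85/94.30 = 2.151.
η_II = COP_actual/COP_Carnot = 1.126/2.151 = 0.5233.

0.523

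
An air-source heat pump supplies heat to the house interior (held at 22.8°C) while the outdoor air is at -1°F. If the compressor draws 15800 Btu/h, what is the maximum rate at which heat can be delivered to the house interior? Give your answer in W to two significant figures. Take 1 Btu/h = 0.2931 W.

In absolute terms T_C = 254.82 K and T_H = 295.95 K, so ΔT = 41.13 K.
COP_Carnot = T_H/ΔT = 295.95/41.13 = 7.195.
Q̇_max = COP_Carnot × Ẇ = 7.195 × 15800 Btu/h = 113700 Btu/h = 33320 W.

33000 W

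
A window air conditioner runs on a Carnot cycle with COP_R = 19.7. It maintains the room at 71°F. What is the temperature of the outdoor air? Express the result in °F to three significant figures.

COP_R = T_C/(T_H − T_C) gives T_H − T_C = T_C/COP.
With T_C = 294.82 K, T_H = 294.82 × (1 + 1/19.7) = 309.78 K.
Converting, 309.78 K = 97.94°F.

97.9 °F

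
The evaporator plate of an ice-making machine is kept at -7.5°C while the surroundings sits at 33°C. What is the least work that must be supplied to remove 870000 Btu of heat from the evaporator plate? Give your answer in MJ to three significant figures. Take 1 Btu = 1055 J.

140 MJ

In absolute terms T_C = 265.65 K and T_H = 306.15 K, so ΔT = 40.50 K.
The reversible limit is COP_R = T_C/ΔT = 6.559, so W_min = Q_C/COP = Q_C·ΔT/T_C.
W_min = 870000 × 40.50/265.65 = 132600 Btu = 139.9 MJ.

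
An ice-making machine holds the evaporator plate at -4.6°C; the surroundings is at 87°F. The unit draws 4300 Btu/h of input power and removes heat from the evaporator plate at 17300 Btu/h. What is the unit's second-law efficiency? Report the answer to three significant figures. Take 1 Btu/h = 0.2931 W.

0.527

COP_actual = Q̇_C/Ẇ = 17300/4300 = 4.023.
In absolute terms T_C = 268.55 K and T_H = 303.71 K, so ΔT = 35.16 K.
COP_Carnot = T_C/ΔT = 268.55/35.16 = 7.639.
η_II = COP_actual/COP_Carnot = 4.023/7.639 = 0.5267.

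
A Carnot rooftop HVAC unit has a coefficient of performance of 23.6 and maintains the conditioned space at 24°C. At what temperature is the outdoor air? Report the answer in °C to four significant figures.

36.59 °C

COP_R = T_C/(T_H − T_C) gives T_H − T_C = T_C/COP.
With T_C = 297.15 K, T_H = 297.15 × (1 + 1/23.6) = 309.74 K.
Converting, 309.74 K = 36.59°C.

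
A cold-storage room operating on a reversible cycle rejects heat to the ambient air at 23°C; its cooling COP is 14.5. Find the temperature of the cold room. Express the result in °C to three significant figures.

For a Carnot refrigerator COP_R = T_C/(T_H − T_C), so T_C = COP·T_H/(1 + COP).
With T_H = 296.15 K, T_C = 14.5 × 296.15/15.50 = 277.04 K.
Converting, 277.04 K = 3.89°C.

3.89 °C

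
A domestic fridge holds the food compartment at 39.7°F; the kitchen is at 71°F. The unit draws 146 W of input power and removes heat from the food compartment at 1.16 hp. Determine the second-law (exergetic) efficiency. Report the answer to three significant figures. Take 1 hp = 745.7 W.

Converting, Q̇_C = 1.160 hp = 865.0 W, so COP_actual = Q̇_C/Ẇ = 865.0/146.0 = 5.925.
In absolute terms T_C = 277.43 K and T_H = 294.82 K, so ΔT = 17.39 K.
COP_Carnot = T_C/ΔT = 277.43/17.39 = 15.95.
η_II = COP_actual/COP_Carnot = 5.925/15.95 = 0.3714.

0.371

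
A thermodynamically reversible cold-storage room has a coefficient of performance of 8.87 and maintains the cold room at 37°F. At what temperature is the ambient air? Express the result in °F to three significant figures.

93.0 °F

COP_R = T_C/(T_H − T_C) gives T_H − T_C = T_C/COP.
With T_C = 275.93 K, T_H = 275.93 × (1 + 1/8.87) = 307.04 K.
Converting, 307.04 K = 92.99°F.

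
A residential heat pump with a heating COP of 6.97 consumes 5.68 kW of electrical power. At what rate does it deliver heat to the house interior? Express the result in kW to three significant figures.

Q̇_H = COP_HP × Ẇ = 6.97 × 5.680 = 39.59 kW.

39.6 kW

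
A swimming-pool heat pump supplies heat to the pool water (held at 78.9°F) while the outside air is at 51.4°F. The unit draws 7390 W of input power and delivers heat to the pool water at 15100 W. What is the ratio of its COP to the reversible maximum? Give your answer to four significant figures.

0.1043

COP_actual = Q̇_H/Ẇ = 15100/7390 = 2.043.
In absolute terms T_C = 283.93 K and T_H = 299.21 K, so ΔT = 15.28 K.
COP_Carnot = T_H/ΔT = 299.21/15.28 = 19.58.
η_II = COP_actual/COP_Carnot = 2.043/19.58 = 0.1043.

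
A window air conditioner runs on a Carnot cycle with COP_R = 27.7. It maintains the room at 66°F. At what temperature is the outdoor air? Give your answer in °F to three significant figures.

85.0 °F

COP_R = T_C/(T_H − T_C) gives T_H − T_C = T_C/COP.
With T_C = 292.04 K, T_H = 292.04 × (1 + 1/27.7) = 302.58 K.
Converting, 302.58 K = 84.98°F.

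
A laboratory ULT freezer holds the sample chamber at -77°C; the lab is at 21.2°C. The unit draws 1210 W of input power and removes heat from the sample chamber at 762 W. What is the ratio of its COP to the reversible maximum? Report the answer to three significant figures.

COP_actual = Q̇_C/Ẇ = 762.0/1210 = 0.6298.
In absolute terms T_C = 196.15 K and T_H = 294.35 K, so ΔT = 98.20 K.
COP_Carnot = T_C/ΔT = 196.15/98.20 = 1.997.
η_II = COP_actual/COP_Carnot = 0.6298/1.997 = 0.3153.

0.315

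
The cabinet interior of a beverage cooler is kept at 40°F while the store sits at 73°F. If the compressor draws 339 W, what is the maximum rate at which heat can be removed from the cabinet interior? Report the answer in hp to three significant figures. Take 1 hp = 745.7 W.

In absolute terms T_C = 277.59 K and T_H = 295.93 K, so ΔT = 18.33 K.
COP_Carnot = T_C/ΔT = 277.59/18.33 = 15.14.
Q̇_max = COP_Carnot × Ẇ = 15.14 × 339.0 W = 5133 W = 6.883 hp.

6.88 hp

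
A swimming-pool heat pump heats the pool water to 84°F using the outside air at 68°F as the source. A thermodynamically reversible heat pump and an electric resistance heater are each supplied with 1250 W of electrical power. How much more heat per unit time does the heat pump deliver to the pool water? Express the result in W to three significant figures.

In absolute terms T_C = 293.15 K and T_H = 302.04 K, so ΔT = 8.889 K.
COP_Carnot = T_H/ΔT = 302.04/8.889 = 33.98.
The heat pump delivers Q̇_H = COP × Ẇ = 42470 W; the resistance heater delivers Ẇ = 1250 W.
Extra = (COP − 1)·Ẇ = 41220 W.

41200 W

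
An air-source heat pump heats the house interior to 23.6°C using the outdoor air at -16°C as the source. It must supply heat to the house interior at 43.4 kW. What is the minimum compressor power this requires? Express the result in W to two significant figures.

In absolute terms T_C = 257.15 K and T_H = 296.75 K, so ΔT = 39.60 K.
COP_Carnot = T_H/ΔT = 296.75/39.60 = 7.494.
Ẇ_min = Q̇/COP_Carnot = 43.40/7.494 = 5.792 kW = 5792 W.

5800 W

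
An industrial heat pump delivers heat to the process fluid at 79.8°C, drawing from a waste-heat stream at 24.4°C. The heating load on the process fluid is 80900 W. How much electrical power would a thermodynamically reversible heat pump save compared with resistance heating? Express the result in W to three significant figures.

68200 W

In absolute terms T_C = 297.55 K and T_H = 352.95 K, so ΔT = 55.40 K.
COP_Carnot = T_H/ΔT = 352.95/55.40 = 6.371.
Resistance heating needs Ẇ_res = Q̇_H = 80900 W; the reversible heat pump needs only Ẇ_hp = Q̇_H/COP = 12700 W.
Saving = 80900 − 12700 = 68200 W.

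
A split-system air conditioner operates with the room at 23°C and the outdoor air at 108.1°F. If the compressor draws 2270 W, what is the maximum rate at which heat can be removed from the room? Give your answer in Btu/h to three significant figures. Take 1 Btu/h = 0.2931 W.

119000 Btu/h

In absolute terms T_C = 296.15 K and T_H = 315.43 K, so ΔT = 19.28 K.
COP_Carnot = T_C/ΔT = 296.15/19.28 = 15.36.
Q̇_max = COP_Carnot × Ẇ = 15.36 × 2270 W = 34870 W = 119000 Btu/h.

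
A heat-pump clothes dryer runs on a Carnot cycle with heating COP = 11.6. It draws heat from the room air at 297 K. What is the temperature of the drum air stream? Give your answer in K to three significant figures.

325 K

COP_HP = T_H/(T_H − T_C) rearranges to T_H = COP·T_C/(COP − 1).
With T_C = 297.00 K, T_H = 11.6 × 297.00/10.60 = 325.02 K.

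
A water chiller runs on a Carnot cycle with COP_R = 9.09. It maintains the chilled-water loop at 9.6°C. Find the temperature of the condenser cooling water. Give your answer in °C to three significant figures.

COP_R = T_C/(T_H − T_C) gives T_H − T_C = T_C/COP.
With T_C = 282.75 K, T_H = 282.75 × (1 + 1/9.09) = 313.86 K.
Converting, 313.86 K = 40.71°C.

40.7 °C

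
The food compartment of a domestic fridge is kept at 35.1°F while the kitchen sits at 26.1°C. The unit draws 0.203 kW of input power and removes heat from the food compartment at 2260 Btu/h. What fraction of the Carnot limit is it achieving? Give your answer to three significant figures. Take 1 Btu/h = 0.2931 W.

0.289

Converting, Q̇_C = 2260 Btu/h = 0.6624 kW, so COP_actual = Q̇_C/Ẇ = 0.6624/0.2030 = 3.263.
In absolute terms T_C = 274.87 K and T_H = 299.25 K, so ΔT = 24.38 K.
COP_Carnot = T_C/ΔT = 274.87/24.38 = 11.28.
η_II = COP_actual/COP_Carnot = 3.263/11.28 = 0.2894.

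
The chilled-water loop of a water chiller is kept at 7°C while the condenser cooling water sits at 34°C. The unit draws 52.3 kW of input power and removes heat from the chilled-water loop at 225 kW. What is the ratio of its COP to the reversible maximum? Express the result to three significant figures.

0.415

COP_actual = Q̇_C/Ẇ = 225.0/52.30 = 4.302.
In absolute terms T_C = 280.15 K and T_H = 307.15 K, so ΔT = 27.00 K.
COP_Carnot = T_C/ΔT = 280.15/27.00 = 10.38.
η_II = COP_actual/COP_Carnot = 4.302/10.38 = 0.4146.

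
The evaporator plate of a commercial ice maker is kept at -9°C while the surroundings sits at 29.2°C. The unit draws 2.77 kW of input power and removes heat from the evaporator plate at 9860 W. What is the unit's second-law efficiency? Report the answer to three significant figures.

0.515

Converting, Q̇_C = 9860 W = 9.860 kW, so COP_actual = Q̇_C/Ẇ = 9.860/2.770 = 3.560.
In absolute terms T_C = 264.15 K and T_H = 302.35 K, so ΔT = 38.20 K.
COP_Carnot = T_C/ΔT = 264.15/38.20 = 6.915.
η_II = COP_actual/COP_Carnot = 3.560/6.915 = 0.5148.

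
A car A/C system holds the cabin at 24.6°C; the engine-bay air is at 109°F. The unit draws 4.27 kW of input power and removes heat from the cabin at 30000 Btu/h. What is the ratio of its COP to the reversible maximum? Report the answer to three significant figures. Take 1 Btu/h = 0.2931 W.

Converting, Q̇_C = 30000 Btu/h = 8.793 kW, so COP_actual = Q̇_C/Ẇ = 8.793/4.270 = 2.059.
In absolute terms T_C = 297.75 K and T_H = 315.93 K, so ΔT = 18.18 K.
COP_Carnot = T_C/ΔT = 297.75/18.18 = 16.38.
η_II = COP_actual/COP_Carnot = 2.059/16.38 = 0.1257.

0.126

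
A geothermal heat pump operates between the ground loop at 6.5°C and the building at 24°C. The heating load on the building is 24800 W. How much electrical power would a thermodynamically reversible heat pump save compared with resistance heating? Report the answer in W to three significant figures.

In absolute terms T_C = 279.65 K and T_H = 297.15 K, so ΔT = 17.50 K.
COP_Carnot = T_H/ΔT = 297.15/17.50 = 16.98.
Resistance heating needs Ẇ_res = Q̇_H = 24800 W; the reversible heat pump needs only Ẇ_hp = Q̇_H/COP = 1461 W.
Saving = 24800 − 1461 = 23340 W.

23300 W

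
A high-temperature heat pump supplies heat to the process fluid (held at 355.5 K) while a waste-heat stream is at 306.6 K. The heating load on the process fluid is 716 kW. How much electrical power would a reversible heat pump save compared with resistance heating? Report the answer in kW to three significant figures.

618 kW

The reservoir spacing is ΔT = 355.5 − 306.6 = 48.90 K.
COP_Carnot = T_H/ΔT = 355.50/48.90 = 7.270.
Resistance heating needs Ẇ_res = Q̇_H = 716.0 kW; the reversible heat pump needs only Ẇ_hp = Q̇_H/COP = 98.49 kW.
Saving = 716.0 − 98.49 = 617.5 kW.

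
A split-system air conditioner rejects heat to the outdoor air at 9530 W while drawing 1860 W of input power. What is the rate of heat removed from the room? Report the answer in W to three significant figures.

7670 W

For a cyclic device the first law requires Q̇_H = Q̇_C + Ẇ.
Q̇_C = Q̇_H − Ẇ = 7670 W.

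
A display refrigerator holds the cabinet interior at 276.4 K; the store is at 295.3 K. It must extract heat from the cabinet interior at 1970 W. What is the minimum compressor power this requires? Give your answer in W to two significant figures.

130 W

The reservoir spacing is ΔT = 295.3 − 276.4 = 18.90 K.
COP_Carnot = T_C/ΔT = 276.40/18.90 = 14.62.
Ẇ_min = Q̇/COP_Carnot = 1970/14.62 = 134.7 W.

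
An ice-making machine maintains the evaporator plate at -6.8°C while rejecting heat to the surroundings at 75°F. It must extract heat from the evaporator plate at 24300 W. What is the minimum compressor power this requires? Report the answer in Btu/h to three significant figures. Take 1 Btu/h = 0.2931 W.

In absolute terms T_C = 266.35 K and T_H = 297.04 K, so ΔT = 30.69 K.
COP_Carnot = T_C/ΔT = 266.35/30.69 = 8.679.
Ẇ_min = Q̇/COP_Carnot = 24300/8.679 = 2800 W = 9553 Btu/h.

9550 Btu/h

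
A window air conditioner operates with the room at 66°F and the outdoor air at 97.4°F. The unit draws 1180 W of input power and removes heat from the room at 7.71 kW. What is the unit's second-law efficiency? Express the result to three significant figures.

0.390

Converting, Q̇_C = 7.710 kW = 7710 W, so COP_actual = Q̇_C/Ẇ = 7710/1180 = 6.534.
In absolute terms T_C = 292.04 K and T_H = 309.48 K, so ΔT = 17.44 K.
COP_Carnot = T_C/ΔT = 292.04/17.44 = 16.74.
η_II = COP_actual/COP_Carnot = 6.534/16.74 = 0.3903.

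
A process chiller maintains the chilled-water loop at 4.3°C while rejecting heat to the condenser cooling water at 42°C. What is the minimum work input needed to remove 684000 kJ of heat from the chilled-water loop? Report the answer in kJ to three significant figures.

In absolute terms T_C = 277.45 K and T_H = 315.15 K, so ΔT = 37.70 K.
The reversible limit is COP_R = T_C/ΔT = 7.359, so W_min = Q_C/COP = Q_C·ΔT/T_C.
W_min = 684000 × 37.70/277.45 = 92940 kJ.

92900 kJ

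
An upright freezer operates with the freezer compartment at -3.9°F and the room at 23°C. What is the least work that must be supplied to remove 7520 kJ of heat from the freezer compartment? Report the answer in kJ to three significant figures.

In absolute terms T_C = 253.21 K and T_H = 296.15 K, so ΔT = 42.94 K.
The reversible limit is COP_R = T_C/ΔT = 5.896, so W_min = Q_C/COP = Q_C·ΔT/T_C.
W_min = 7520 × 42.94/253.21 = 1275 kJ.

1280 kJ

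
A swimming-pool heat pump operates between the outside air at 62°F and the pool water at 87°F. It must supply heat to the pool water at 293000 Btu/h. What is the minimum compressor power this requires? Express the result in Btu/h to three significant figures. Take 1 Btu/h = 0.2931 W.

In absolute terms T_C = 289.82 K and T_H = 303.71 K, so ΔT = 13.89 K.
COP_Carnot = T_H/ΔT = 303.71/13.89 = 21.87.
Ẇ_min = Q̇/COP_Carnot = 293000/21.87 = 13400 Btu/h.

13400 Btu/h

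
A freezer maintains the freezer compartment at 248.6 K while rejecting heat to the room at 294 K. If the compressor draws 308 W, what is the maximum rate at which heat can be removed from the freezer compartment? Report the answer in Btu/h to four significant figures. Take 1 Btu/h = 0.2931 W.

The reservoir spacing is ΔT = 294 − 248.6 = 45.40 K.
COP_Carnot = T_C/ΔT = 248.60/45.40 = 5.476.
Q̇_max = COP_Carnot × Ẇ = 5.476 × 308.0 W = 1687 W = 5754 Btu/h.

5754 Btu/h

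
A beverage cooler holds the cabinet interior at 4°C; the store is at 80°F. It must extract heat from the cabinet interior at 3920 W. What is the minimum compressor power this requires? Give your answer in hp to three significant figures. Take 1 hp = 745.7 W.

0.430 hp

In absolute terms T_C = 277.15 K and T_H = 299.82 K, so ΔT = 22.67 K.
COP_Carnot = T_C/ΔT = 277.15/22.67 = 12.23.
Ẇ_min = Q̇/COP_Carnot = 3920/12.23 = 320.6 W = 0.4299 hp.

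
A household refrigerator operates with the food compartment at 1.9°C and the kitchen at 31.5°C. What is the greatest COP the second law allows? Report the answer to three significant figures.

In absolute terms T_C = 275.05 K and T_H = 304.65 K, so ΔT = 29.60 K.
For a reversible cycle, COP_Carnot = T_C/ΔT = 275.05/29.60 = 9.292.

9.29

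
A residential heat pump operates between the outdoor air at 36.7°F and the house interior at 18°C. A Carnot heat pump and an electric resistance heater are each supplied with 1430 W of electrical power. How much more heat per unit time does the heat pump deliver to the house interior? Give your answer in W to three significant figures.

In absolute terms T_C = 275.76 K and T_H = 291.15 K, so ΔT = 15.39 K.
COP_Carnot = T_H/ΔT = 291.15/15.39 = 18.92.
The heat pump delivers Q̇_H = COP × Ẇ = 27050 W; the resistance heater delivers Ẇ = 1430 W.
Extra = (COP − 1)·Ẇ = 25620 W.

25600 W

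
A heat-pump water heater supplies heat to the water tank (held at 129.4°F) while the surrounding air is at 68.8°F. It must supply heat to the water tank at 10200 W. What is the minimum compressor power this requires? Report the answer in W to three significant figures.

1050 W

In absolute terms T_C = 293.59 K and T_H = 327.26 K, so ΔT = 33.67 K.
COP_Carnot = T_H/ΔT = 327.26/33.67 = 9.721.
Ẇ_min = Q̇/COP_Carnot = 10200/9.721 = 1049 W.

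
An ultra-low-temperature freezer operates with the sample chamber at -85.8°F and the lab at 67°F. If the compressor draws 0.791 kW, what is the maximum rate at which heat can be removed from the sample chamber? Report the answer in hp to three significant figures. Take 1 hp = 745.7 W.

In absolute terms T_C = 207.71 K and T_H = 292.59 K, so ΔT = 84.89 K.
COP_Carnot = T_C/ΔT = 207.71/84.89 = 2.447.
Q̇_max = COP_Carnot × Ẇ = 2.447 × 0.7910 kW = 1.935 kW = 2.595 hp.

2.60 hp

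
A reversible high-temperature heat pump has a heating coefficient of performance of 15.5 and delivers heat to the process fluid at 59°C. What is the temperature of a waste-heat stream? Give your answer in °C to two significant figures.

38 °C

COP_HP = T_H/(T_H − T_C) gives T_H − T_C = T_H/COP.
With T_H = 332.15 K, T_C = 332.15 × (1 − 1/15.5) = 310.72 K.
Converting, 310.72 K = 37.57°C.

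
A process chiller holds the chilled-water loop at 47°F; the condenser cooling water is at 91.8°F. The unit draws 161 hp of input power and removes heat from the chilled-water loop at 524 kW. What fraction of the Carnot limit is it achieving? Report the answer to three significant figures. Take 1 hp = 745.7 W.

Converting, Q̇_C = 524.0 kW = 702.7 hp, so COP_actual = Q̇_C/Ẇ = 702.7/161.0 = 4.365.
In absolute terms T_C = 281.48 K and T_H = 306.37 K, so ΔT = 24.89 K.
COP_Carnot = T_C/ΔT = 281.48/24.89 = 11.31.
η_II = COP_actual/COP_Carnot = 4.365/11.31 = 0.3859.

0.386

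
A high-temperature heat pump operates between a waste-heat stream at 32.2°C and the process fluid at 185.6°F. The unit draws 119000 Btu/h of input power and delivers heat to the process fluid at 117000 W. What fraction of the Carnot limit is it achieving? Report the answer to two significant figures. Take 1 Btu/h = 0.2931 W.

Converting, Q̇_H = 117000 W = 399200 Btu/h, so COP_actual = Q̇_H/Ẇ = 399200/119000 = 3.354.
In absolute terms T_C = 305.35 K and T_H = 358.48 K, so ΔT = 53.13 K.
COP_Carnot = T_H/ΔT = 358.48/53.13 = 6.747.
η_II = COP_actual/COP_Carnot = 3.354/6.747 = 0.4972.

0.50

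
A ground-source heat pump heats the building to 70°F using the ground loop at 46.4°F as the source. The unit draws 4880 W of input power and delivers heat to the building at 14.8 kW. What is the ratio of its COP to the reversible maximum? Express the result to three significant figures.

Converting, Q̇_H = 14.80 kW = 14800 W, so COP_actual = Q̇_H/Ẇ = 14800/4880 = 3.033.
In absolute terms T_C = 281.15 K and T_H = 294.26 K, so ΔT = 13.11 K.
COP_Carnot = T_H/ΔT = 294.26/13.11 = 22.44.
η_II = COP_actual/COP_Carnot = 3.033/22.44 = 0.1351.

0.135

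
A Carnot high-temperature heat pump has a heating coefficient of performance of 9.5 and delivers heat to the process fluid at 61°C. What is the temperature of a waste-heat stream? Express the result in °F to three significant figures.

78.5 °F

COP_HP = T_H/(T_H − T_C) gives T_H − T_C = T_H/COP.
With T_H = 334.15 K, T_C = 334.15 × (1 − 1/9.5) = 298.98 K.
Converting, 298.98 K = 78.49°F.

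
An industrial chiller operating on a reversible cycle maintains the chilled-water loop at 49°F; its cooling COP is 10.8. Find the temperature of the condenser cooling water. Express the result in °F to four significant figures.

COP_R = T_C/(T_H − T_C) gives T_H − T_C = T_C/COP.
With T_C = 282.59 K, T_H = 282.59 × (1 + 1/10.8) = 308.76 K.
Converting, 308.76 K = 96.10°F.

96.10 °F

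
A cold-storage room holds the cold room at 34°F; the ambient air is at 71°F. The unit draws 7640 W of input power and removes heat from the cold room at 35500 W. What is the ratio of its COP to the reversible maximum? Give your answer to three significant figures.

0.348

COP_actual = Q̇_C/Ẇ = 35500/7640 = 4.647.
In absolute terms T_C = 274.26 K and T_H = 294.82 K, so ΔT = 20.56 K.
COP_Carnot = T_C/ΔT = 274.26/20.56 = 13.34.
η_II = COP_actual/COP_Carnot = 4.647/13.34 = 0.3483.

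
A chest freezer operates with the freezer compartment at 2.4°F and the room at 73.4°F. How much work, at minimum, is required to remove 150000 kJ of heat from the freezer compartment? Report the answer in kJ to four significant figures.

23050 kJ

In absolute terms T_C = 256.71 K and T_H = 296.15 K, so ΔT = 39.44 K.
The reversible limit is COP_R = T_C/ΔT = 6.508, so W_min = Q_C/COP = Q_C·ΔT/T_C.
W_min = 150000 × 39.44/256.71 = 23050 kJ.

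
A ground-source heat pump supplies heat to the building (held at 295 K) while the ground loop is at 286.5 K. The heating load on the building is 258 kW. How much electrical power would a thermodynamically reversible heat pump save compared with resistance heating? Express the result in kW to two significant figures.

250 kW

The reservoir spacing is ΔT = 295 − 286.5 = 8.500 K.
COP_Carnot = T_H/ΔT = 295.00/8.500 = 34.71.
Resistance heating needs Ẇ_res = Q̇_H = 258.0 kW; the reversible heat pump needs only Ẇ_hp = Q̇_H/COP = 7.434 kW.
Saving = 258.0 − 7.434 = 250.6 kW.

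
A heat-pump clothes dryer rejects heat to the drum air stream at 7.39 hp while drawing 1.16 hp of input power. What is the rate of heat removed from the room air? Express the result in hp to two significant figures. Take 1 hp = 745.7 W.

6.2 hp

For a cyclic device the first law requires Q̇_H = Q̇_C + Ẇ.
Q̇_C = Q̇_H − Ẇ = 6.230 hp.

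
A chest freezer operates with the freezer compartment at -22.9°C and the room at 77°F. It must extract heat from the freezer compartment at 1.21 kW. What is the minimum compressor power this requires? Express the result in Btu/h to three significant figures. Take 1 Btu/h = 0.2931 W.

In absolute terms T_C = 250.25 K and T_H = 298.15 K, so ΔT = 47.90 K.
COP_Carnot = T_C/ΔT = 250.25/47.90 = 5.224.
Ẇ_min = Q̇/COP_Carnot = 1.210/5.224 = 0.2316 kW = 790.2 Btu/h.

790 Btu/h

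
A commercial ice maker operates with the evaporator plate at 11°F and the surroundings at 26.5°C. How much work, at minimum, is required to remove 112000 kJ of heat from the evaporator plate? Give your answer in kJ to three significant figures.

In absolute terms T_C = 261.48 K and T_H = 299.65 K, so ΔT = 38.17 K.
The reversible limit is COP_R = T_C/ΔT = 6.851, so W_min = Q_C/COP = Q_C·ΔT/T_C.
W_min = 112000 × 38.17/261.48 = 16350 kJ.

16300 kJ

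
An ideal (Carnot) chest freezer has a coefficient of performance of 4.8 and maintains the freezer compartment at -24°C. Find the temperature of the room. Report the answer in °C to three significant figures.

COP_R = T_C/(T_H − T_C) gives T_H − T_C = T_C/COP.
With T_C = 249.15 K, T_H = 249.15 × (1 + 1/4.8) = 301.06 K.
Converting, 301.06 K = 27.91°C.

27.9 °C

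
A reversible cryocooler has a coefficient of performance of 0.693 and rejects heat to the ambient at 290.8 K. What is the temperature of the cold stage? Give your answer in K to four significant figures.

119.0 K

For a Carnot refrigerator COP_R = T_C/(T_H − T_C), so T_C = COP·T_H/(1 + COP).
With T_H = 290.80 K, T_C = 0.693 × 290.80/1.693 = 119.03 K.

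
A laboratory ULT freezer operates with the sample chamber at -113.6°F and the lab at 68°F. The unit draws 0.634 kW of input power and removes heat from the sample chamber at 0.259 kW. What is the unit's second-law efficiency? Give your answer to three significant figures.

COP_actual = Q̇_C/Ẇ = 0.2590/0.6340 = 0.4085.
In absolute terms T_C = 192.26 K and T_H = 293.15 K, so ΔT = 100.9 K.
COP_Carnot = T_C/ΔT = 192.26/100.9 = 1.906.
η_II = COP_actual/COP_Carnot = 0.4085/1.906 = 0.2144.

0.214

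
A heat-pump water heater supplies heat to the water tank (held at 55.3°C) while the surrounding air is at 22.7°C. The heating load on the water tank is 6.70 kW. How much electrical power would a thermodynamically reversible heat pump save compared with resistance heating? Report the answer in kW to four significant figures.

6.035 kW

In absolute terms T_C = 295.85 K and T_H = 328.45 K, so ΔT = 32.60 K.
COP_Carnot = T_H/ΔT = 328.45/32.60 = 10.08.
Resistance heating needs Ẇ_res = Q̇_H = 6.700 kW; the reversible heat pump needs only Ẇ_hp = Q̇_H/COP = 0.6650 kW.
Saving = 6.700 − 0.6650 = 6.035 kW.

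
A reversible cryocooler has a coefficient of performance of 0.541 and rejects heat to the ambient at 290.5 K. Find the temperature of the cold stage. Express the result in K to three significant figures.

For a Carnot refrigerator COP_R = T_C/(T_H − T_C), so T_C = COP·T_H/(1 + COP).
With T_H = 290.50 K, T_C = 0.541 × 290.50/1.541 = 101.99 K.

102 K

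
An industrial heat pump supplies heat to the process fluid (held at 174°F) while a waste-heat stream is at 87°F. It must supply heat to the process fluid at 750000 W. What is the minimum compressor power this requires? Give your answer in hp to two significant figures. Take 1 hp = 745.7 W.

140 hp

In absolute terms T_C = 303.71 K and T_H = 352.04 K, so ΔT = 48.33 K.
COP_Carnot = T_H/ΔT = 352.04/48.33 = 7.284.
Ẇ_min = Q̇/COP_Carnot = 750000/7.284 = 103000 W = 138.1 hp.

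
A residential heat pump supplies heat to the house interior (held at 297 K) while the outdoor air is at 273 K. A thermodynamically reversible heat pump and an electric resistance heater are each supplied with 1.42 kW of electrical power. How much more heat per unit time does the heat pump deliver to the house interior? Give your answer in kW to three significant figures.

16.2 kW

The reservoir spacing is ΔT = 297 − 273 = 24.00 K.
COP_Carnot = T_H/ΔT = 297.00/24.00 = 12.38.
The heat pump delivers Q̇_H = COP × Ẇ = 17.57 kW; the resistance heater delivers Ẇ = 1.420 kW.
Extra = (COP − 1)·Ẇ = 16.15 kW.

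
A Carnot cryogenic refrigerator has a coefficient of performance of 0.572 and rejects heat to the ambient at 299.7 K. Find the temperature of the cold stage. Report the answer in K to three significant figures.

For a Carnot refrigerator COP_R = T_C/(T_H − T_C), so T_C = COP·T_H/(1 + COP).
With T_H = 299.70 K, T_C = 0.572 × 299.70/1.572 = 109.05 K.

109 K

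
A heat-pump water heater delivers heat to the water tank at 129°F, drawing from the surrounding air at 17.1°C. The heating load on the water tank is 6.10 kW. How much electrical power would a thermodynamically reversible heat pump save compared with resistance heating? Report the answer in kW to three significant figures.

5.41 kW

In absolute terms T_C = 290.25 K and T_H = 327.04 K, so ΔT = 36.79 K.
COP_Carnot = T_H/ΔT = 327.04/36.79 = 8.890.
Resistance heating needs Ẇ_res = Q̇_H = 6.100 kW; the reversible heat pump needs only Ẇ_hp = Q̇_H/COP = 0.6862 kW.
Saving = 6.100 − 0.6862 = 5.414 kW.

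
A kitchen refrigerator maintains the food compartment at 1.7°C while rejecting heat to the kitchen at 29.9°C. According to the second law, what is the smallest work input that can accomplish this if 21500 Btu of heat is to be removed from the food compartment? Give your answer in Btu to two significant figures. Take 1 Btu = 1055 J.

2200 Btu

In absolute terms T_C = 274.85 K and T_H = 303.05 K, so ΔT = 28.20 K.
The reversible limit is COP_R = T_C/ΔT = 9.746, so W_min = Q_C/COP = Q_C·ΔT/T_C.
W_min = 21500 × 28.20/274.85 = 2206 Btu.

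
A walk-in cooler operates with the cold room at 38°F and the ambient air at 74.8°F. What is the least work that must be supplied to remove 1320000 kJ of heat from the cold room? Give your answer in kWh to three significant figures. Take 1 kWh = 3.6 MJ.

In absolute terms T_C = 276.48 K and T_H = 296.93 K, so ΔT = 20.44 K.
The reversible limit is COP_R = T_C/ΔT = 13.52, so W_min = Q_C/COP = Q_C·ΔT/T_C.
W_min = 1320000 × 20.44/276.48 = 97610 kJ = 27.11 kWh.

27.1 kWh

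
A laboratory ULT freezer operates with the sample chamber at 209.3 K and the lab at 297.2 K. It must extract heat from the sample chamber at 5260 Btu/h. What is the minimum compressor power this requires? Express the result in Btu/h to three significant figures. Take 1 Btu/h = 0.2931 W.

The reservoir spacing is ΔT = 297.2 − 209.3 = 87.90 K.
COP_Carnot = T_C/ΔT = 209.30/87.90 = 2.381.
Ẇ_min = Q̇/COP_Carnot = 5260/2.381 = 2209 Btu/h.

2210 Btu/h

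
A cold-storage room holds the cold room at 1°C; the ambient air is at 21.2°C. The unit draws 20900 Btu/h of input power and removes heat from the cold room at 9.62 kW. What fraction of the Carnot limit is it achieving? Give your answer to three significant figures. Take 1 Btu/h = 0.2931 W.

0.116

Converting, Q̇_C = 9.620 kW = 32820 Btu/h, so COP_actual = Q̇_C/Ẇ = 32820/20900 = 1.570.
In absolute terms T_C = 274.15 K and T_H = 294.35 K, so ΔT = 20.20 K.
COP_Carnot = T_C/ΔT = 274.15/20.20 = 13.57.
η_II = COP_actual/COP_Carnot = 1.570/13.57 = 0.1157.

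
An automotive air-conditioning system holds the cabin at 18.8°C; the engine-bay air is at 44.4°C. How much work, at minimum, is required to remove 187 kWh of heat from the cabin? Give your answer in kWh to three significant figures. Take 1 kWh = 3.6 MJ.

16.4 kWh

In absolute terms T_C = 291.95 K and T_H = 317.55 K, so ΔT = 25.60 K.
The reversible limit is COP_R = T_C/ΔT = 11.40, so W_min = Q_C/COP = Q_C·ΔT/T_C.
W_min = 187.0 × 25.60/291.95 = 16.40 kWh.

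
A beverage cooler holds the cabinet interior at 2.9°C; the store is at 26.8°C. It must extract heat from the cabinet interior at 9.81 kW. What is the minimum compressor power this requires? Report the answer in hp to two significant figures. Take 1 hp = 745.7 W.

1.1 hp

In absolute terms T_C = 276.05 K and T_H = 299.95 K, so ΔT = 23.90 K.
COP_Carnot = T_C/ΔT = 276.05/23.90 = 11.55.
Ẇ_min = Q̇/COP_Carnot = 9.810/11.55 = 0.8493 kW = 1.139 hp.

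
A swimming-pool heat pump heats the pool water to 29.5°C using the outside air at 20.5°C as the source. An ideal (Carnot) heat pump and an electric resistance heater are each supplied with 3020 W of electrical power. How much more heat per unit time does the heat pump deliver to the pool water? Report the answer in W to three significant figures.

98500 W

In absolute terms T_C = 293.65 K and T_H = 302.65 K, so ΔT = 9.000 K.
COP_Carnot = T_H/ΔT = 302.65/9.000 = 33.63.
The heat pump delivers Q̇_H = COP × Ẇ = 101600 W; the resistance heater delivers Ẇ = 3020 W.
Extra = (COP − 1)·Ẇ = 98540 W.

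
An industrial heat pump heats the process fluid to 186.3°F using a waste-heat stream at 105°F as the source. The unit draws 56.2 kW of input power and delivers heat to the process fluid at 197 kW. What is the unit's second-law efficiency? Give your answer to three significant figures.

COP_actual = Q̇_H/Ẇ = 197.0/56.20 = 3.505.
In absolute terms T_C = 313.71 K and T_H = 358.87 K, so ΔT = 45.17 K.
COP_Carnot = T_H/ΔT = 358.87/45.17 = 7.946.
η_II = COP_actual/COP_Carnot = 3.505/7.946 = 0.4412.

0.441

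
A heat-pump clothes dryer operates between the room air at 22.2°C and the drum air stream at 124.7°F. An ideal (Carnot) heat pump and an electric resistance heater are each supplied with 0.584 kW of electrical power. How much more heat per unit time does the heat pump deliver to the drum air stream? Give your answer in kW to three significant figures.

5.89 kW

In absolute terms T_C = 295.35 K and T_H = 324.65 K, so ΔT = 29.30 K.
COP_Carnot = T_H/ΔT = 324.65/29.30 = 11.08.
The heat pump delivers Q̇_H = COP × Ẇ = 6.471 kW; the resistance heater delivers Ẇ = 0.5840 kW.
Extra = (COP − 1)·Ẇ = 5.887 kW.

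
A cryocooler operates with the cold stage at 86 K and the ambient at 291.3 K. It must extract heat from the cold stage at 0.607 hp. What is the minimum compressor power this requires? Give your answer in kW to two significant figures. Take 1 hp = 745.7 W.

The reservoir spacing is ΔT = 291.3 − 86 = 205.3 K.
COP_Carnot = T_C/ΔT = 86.00/205.3 = 0.4189.
Ẇ_min = Q̇/COP_Carnot = 0.6070/0.4189 = 1.449 hp = 1.081 kW.

1.1 kW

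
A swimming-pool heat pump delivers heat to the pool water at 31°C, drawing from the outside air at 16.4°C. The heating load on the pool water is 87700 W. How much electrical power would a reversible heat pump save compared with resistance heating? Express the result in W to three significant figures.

In absolute terms T_C = 289.55 K and T_H = 304.15 K, so ΔT = 14.60 K.
COP_Carnot = T_H/ΔT = 304.15/14.60 = 20.83.
Resistance heating needs Ẇ_res = Q̇_H = 87700 W; the reversible heat pump needs only Ẇ_hp = Q̇_H/COP = 4210 W.
Saving = 87700 − 4210 = 83490 W.

83500 W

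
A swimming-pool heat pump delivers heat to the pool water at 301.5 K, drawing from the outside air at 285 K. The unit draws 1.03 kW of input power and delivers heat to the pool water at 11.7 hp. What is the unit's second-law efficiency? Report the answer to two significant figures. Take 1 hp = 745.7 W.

0.46

Converting, Q̇_H = 11.70 hp = 8.725 kW, so COP_actual = Q̇_H/Ẇ = 8.725/1.030 = 8.471.
The reservoir spacing is ΔT = 301.5 − 285 = 16.50 K.
COP_Carnot = T_H/ΔT = 301.50/16.50 = 18.27.
η_II = COP_actual/COP_Carnot = 8.471/18.27 = 0.4636.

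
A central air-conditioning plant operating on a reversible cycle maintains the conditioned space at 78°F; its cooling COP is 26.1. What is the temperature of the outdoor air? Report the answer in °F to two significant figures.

99 °F

COP_R = T_C/(T_H − T_C) gives T_H − T_C = T_C/COP.
With T_C = 298.71 K, T_H = 298.71 × (1 + 1/26.1) = 310.15 K.
Converting, 310.15 K = 98.60°F.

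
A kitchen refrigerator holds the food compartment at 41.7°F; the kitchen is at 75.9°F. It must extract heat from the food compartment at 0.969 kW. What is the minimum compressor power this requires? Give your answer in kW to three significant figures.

In absolute terms T_C = 278.54 K and T_H = 297.54 K, so ΔT = 19.00 K.
COP_Carnot = T_C/ΔT = 278.54/19.00 = 14.66.
Ẇ_min = Q̇/COP_Carnot = 0.9690/14.66 = 0.06610 kW.

0.0661 kW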